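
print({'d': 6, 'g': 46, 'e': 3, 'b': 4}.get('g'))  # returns 46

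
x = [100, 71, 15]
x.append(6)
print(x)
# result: [100, 71, 15, 6]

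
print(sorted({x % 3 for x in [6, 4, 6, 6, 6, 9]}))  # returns [0, 1]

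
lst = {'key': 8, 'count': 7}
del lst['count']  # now {'key': 8}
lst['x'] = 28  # {'key': 8, 'x': 28}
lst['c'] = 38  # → {'key': 8, 'x': 28, 'c': 38}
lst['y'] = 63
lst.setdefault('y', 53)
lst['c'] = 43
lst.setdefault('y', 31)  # 63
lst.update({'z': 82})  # {'key': 8, 'x': 28, 'c': 43, 'y': 63, 'z': 82}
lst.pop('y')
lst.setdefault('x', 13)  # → 28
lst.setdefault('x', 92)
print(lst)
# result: {'key': 8, 'x': 28, 'c': 43, 'z': 82}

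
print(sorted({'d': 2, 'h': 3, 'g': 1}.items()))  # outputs [('d', 2), ('g', 1), ('h', 3)]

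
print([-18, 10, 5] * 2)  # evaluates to [-18, 10, 5, -18, 10, 5]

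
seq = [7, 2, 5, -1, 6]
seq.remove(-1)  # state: [7, 2, 5, 6]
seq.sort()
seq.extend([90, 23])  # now [2, 5, 6, 7, 90, 23]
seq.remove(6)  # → [2, 5, 7, 90, 23]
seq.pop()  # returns 23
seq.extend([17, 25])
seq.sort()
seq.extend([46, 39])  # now [2, 5, 7, 17, 25, 90, 46, 39]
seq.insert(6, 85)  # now [2, 5, 7, 17, 25, 90, 85, 46, 39]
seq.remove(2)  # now [5, 7, 17, 25, 90, 85, 46, 39]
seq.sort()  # [5, 7, 17, 25, 39, 46, 85, 90]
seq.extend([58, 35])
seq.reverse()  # [35, 58, 90, 85, 46, 39, 25, 17, 7, 5]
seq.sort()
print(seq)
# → [5, 7, 17, 25, 35, 39, 46, 58, 85, 90]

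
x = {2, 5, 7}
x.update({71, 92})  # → {2, 5, 7, 71, 92}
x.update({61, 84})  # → {2, 5, 7, 61, 71, 84, 92}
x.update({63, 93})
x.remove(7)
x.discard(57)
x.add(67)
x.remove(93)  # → {2, 5, 61, 63, 67, 71, 84, 92}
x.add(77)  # {2, 5, 61, 63, 67, 71, 77, 84, 92}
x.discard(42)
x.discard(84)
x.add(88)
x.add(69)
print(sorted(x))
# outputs [2, 5, 61, 63, 67, 69, 71, 77, 88, 92]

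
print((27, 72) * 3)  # (27, 72, 27, 72, 27, 72)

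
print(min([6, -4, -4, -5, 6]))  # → -5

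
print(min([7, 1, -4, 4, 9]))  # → -4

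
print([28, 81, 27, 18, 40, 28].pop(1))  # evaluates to 81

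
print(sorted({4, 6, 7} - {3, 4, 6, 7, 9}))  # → []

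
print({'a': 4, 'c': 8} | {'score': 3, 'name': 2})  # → {'a': 4, 'c': 8, 'score': 3, 'name': 2}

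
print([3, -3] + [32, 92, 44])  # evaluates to [3, -3, 32, 92, 44]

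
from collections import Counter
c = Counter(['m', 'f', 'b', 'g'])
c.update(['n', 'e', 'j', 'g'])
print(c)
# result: Counter({'g': 2, 'm': 1, 'f': 1, 'b': 1, 'n': 1, 'e': 1, 'j': 1})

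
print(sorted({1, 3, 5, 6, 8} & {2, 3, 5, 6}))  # [3, 5, 6]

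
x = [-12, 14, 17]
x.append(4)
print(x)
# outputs [-12, 14, 17, 4]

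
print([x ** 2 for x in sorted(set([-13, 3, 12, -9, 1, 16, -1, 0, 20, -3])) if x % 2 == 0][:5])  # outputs [0, 144, 256, 400]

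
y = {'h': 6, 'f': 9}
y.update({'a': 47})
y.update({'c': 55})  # {'h': 6, 'f': 9, 'a': 47, 'c': 55}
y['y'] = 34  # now {'h': 6, 'f': 9, 'a': 47, 'c': 55, 'y': 34}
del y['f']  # {'h': 6, 'a': 47, 'c': 55, 'y': 34}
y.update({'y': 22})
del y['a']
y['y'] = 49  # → {'h': 6, 'c': 55, 'y': 49}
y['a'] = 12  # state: {'h': 6, 'c': 55, 'y': 49, 'a': 12}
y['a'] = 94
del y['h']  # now {'c': 55, 'y': 49, 'a': 94}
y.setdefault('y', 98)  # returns 49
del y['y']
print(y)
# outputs {'c': 55, 'a': 94}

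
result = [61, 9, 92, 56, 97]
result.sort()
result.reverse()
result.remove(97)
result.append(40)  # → [92, 61, 56, 9, 40]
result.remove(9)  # [92, 61, 56, 40]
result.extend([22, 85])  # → [92, 61, 56, 40, 22, 85]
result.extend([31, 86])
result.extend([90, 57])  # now [92, 61, 56, 40, 22, 85, 31, 86, 90, 57]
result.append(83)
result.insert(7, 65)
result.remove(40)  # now [92, 61, 56, 22, 85, 31, 65, 86, 90, 57, 83]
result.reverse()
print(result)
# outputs [83, 57, 90, 86, 65, 31, 85, 22, 56, 61, 92]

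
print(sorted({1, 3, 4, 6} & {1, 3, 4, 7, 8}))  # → [1, 3, 4]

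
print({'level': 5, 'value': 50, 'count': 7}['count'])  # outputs 7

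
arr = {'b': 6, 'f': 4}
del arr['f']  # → {'b': 6}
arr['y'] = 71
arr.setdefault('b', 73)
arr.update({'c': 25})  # {'b': 6, 'y': 71, 'c': 25}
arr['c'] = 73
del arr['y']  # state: {'b': 6, 'c': 73}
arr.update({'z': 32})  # {'b': 6, 'c': 73, 'z': 32}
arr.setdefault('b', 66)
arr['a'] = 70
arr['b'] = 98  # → {'b': 98, 'c': 73, 'z': 32, 'a': 70}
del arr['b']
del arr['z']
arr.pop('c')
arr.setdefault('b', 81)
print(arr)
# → {'a': 70, 'b': 81}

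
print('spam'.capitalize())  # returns Spam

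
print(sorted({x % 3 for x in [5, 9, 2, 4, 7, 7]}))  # [0, 1, 2]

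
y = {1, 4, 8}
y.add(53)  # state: {1, 4, 8, 53}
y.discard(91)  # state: {1, 4, 8, 53}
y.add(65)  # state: {1, 4, 8, 53, 65}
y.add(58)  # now {1, 4, 8, 53, 58, 65}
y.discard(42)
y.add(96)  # {1, 4, 8, 53, 58, 65, 96}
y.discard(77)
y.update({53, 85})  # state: {1, 4, 8, 53, 58, 65, 85, 96}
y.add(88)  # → {1, 4, 8, 53, 58, 65, 85, 88, 96}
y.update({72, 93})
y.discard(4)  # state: {1, 8, 53, 58, 65, 72, 85, 88, 93, 96}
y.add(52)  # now {1, 8, 52, 53, 58, 65, 72, 85, 88, 93, 96}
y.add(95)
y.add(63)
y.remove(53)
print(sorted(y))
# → [1, 8, 52, 58, 63, 65, 72, 85, 88, 93, 95, 96]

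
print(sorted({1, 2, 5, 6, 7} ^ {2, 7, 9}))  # [1, 5, 6, 9]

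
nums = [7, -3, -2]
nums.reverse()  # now [-2, -3, 7]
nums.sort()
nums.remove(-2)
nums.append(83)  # [-3, 7, 83]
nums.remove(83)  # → [-3, 7]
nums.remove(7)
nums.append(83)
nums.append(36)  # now [-3, 83, 36]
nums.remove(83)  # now [-3, 36]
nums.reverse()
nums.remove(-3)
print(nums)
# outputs [36]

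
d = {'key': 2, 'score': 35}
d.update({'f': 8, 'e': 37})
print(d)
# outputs {'key': 2, 'score': 35, 'f': 8, 'e': 37}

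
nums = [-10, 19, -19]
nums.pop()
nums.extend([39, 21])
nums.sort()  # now [-10, 19, 21, 39]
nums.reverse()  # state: [39, 21, 19, -10]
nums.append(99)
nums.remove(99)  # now [39, 21, 19, -10]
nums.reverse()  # [-10, 19, 21, 39]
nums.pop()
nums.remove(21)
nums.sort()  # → [-10, 19]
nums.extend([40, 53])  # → [-10, 19, 40, 53]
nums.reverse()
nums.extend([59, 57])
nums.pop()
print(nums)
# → [53, 40, 19, -10, 59]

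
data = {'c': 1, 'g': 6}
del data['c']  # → {'g': 6}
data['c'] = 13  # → {'g': 6, 'c': 13}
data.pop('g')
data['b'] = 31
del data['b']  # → {'c': 13}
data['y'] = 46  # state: {'c': 13, 'y': 46}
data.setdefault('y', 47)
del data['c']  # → {'y': 46}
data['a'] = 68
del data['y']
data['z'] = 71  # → {'a': 68, 'z': 71}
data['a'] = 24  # {'a': 24, 'z': 71}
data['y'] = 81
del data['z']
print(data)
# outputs {'a': 24, 'y': 81}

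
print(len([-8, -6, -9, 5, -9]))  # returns 5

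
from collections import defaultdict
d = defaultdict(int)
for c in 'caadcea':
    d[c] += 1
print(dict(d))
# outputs {'c': 2, 'a': 3, 'd': 1, 'e': 1}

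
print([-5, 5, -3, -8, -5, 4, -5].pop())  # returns -5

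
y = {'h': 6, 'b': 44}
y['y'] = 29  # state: {'h': 6, 'b': 44, 'y': 29}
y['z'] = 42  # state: {'h': 6, 'b': 44, 'y': 29, 'z': 42}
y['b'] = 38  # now {'h': 6, 'b': 38, 'y': 29, 'z': 42}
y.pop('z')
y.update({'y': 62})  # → {'h': 6, 'b': 38, 'y': 62}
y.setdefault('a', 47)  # 47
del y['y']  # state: {'h': 6, 'b': 38, 'a': 47}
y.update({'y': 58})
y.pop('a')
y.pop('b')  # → 38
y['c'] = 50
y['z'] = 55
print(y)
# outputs {'h': 6, 'y': 58, 'c': 50, 'z': 55}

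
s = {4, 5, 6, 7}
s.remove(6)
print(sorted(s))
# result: [4, 5, 7]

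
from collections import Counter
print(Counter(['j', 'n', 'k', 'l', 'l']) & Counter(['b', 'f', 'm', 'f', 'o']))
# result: Counter()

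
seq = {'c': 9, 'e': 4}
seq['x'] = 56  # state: {'c': 9, 'e': 4, 'x': 56}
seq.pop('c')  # 9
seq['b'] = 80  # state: {'e': 4, 'x': 56, 'b': 80}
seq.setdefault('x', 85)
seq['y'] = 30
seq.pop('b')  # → 80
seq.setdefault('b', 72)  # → 72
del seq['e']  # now {'x': 56, 'y': 30, 'b': 72}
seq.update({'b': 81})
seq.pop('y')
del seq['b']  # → {'x': 56}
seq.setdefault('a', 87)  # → 87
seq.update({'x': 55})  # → {'x': 55, 'a': 87}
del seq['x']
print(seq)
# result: {'a': 87}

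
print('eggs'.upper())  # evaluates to EGGS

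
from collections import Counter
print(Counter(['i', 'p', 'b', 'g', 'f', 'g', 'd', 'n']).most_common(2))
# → [('g', 2), ('i', 1)]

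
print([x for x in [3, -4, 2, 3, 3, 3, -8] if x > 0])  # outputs [3, 2, 3, 3, 3]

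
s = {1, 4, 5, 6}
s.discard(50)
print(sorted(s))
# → [1, 4, 5, 6]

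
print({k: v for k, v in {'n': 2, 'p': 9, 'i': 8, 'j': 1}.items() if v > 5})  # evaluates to {'p': 9, 'i': 8}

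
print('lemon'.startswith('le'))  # True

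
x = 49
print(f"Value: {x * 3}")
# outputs Value: 147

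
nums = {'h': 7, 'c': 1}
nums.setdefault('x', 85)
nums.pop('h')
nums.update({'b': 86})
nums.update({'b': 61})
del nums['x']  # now {'c': 1, 'b': 61}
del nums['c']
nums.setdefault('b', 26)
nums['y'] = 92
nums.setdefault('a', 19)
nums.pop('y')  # 92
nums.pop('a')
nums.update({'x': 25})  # {'b': 61, 'x': 25}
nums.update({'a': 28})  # {'b': 61, 'x': 25, 'a': 28}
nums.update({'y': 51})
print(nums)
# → {'b': 61, 'x': 25, 'a': 28, 'y': 51}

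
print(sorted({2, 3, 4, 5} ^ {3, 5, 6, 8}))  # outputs [2, 4, 6, 8]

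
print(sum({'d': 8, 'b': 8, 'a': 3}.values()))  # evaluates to 19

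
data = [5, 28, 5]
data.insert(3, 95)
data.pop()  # 95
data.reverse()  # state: [5, 28, 5]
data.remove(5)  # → [28, 5]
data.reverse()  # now [5, 28]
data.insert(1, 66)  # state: [5, 66, 28]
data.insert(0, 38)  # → [38, 5, 66, 28]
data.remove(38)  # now [5, 66, 28]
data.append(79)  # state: [5, 66, 28, 79]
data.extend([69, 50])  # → [5, 66, 28, 79, 69, 50]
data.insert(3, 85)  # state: [5, 66, 28, 85, 79, 69, 50]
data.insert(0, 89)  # [89, 5, 66, 28, 85, 79, 69, 50]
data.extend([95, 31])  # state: [89, 5, 66, 28, 85, 79, 69, 50, 95, 31]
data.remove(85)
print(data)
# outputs [89, 5, 66, 28, 79, 69, 50, 95, 31]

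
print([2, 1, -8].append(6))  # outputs None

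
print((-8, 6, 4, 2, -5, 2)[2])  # 4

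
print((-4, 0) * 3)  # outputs (-4, 0, -4, 0, -4, 0)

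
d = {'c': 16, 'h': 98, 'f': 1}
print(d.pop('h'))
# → 98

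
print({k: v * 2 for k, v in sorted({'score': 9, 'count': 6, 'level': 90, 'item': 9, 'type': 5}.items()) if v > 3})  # {'count': 12, 'item': 18, 'level': 180, 'score': 18, 'type': 10}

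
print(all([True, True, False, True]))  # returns False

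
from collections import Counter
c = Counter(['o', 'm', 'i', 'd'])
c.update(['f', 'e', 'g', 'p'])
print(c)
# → Counter({'o': 1, 'm': 1, 'i': 1, 'd': 1, 'f': 1, 'e': 1, 'g': 1, 'p': 1})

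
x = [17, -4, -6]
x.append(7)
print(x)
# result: [17, -4, -6, 7]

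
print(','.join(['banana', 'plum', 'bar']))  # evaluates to banana,plum,bar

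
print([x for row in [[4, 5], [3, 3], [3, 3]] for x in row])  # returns [4, 5, 3, 3, 3, 3]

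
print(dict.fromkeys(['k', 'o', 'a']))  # {'k': None, 'o': None, 'a': None}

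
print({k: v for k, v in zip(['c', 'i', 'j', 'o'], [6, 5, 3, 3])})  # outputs {'c': 6, 'i': 5, 'j': 3, 'o': 3}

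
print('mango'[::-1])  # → ognam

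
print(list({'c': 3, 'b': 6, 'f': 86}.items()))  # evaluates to [('c', 3), ('b', 6), ('f', 86)]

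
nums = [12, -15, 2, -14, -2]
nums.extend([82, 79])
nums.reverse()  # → [79, 82, -2, -14, 2, -15, 12]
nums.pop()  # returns 12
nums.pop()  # -15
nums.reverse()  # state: [2, -14, -2, 82, 79]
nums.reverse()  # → [79, 82, -2, -14, 2]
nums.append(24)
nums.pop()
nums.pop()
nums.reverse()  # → [-14, -2, 82, 79]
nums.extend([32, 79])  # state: [-14, -2, 82, 79, 32, 79]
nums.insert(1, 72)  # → [-14, 72, -2, 82, 79, 32, 79]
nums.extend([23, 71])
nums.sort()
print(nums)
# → [-14, -2, 23, 32, 71, 72, 79, 79, 82]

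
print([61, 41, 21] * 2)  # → [61, 41, 21, 61, 41, 21]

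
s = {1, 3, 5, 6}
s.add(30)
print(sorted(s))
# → [1, 3, 5, 6, 30]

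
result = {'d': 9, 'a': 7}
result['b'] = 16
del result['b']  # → {'d': 9, 'a': 7}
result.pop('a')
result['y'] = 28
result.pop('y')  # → 28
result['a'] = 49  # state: {'d': 9, 'a': 49}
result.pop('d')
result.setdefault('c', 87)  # 87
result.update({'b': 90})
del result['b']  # {'a': 49, 'c': 87}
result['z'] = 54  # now {'a': 49, 'c': 87, 'z': 54}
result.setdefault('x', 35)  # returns 35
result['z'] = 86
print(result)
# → {'a': 49, 'c': 87, 'z': 86, 'x': 35}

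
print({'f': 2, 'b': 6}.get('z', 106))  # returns 106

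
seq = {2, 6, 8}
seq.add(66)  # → {2, 6, 8, 66}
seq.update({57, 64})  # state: {2, 6, 8, 57, 64, 66}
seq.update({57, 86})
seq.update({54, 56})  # {2, 6, 8, 54, 56, 57, 64, 66, 86}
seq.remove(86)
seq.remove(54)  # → {2, 6, 8, 56, 57, 64, 66}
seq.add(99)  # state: {2, 6, 8, 56, 57, 64, 66, 99}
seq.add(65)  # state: {2, 6, 8, 56, 57, 64, 65, 66, 99}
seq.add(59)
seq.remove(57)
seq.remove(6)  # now {2, 8, 56, 59, 64, 65, 66, 99}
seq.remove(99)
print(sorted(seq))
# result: [2, 8, 56, 59, 64, 65, 66]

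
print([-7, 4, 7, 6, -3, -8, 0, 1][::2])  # [-7, 7, -3, 0]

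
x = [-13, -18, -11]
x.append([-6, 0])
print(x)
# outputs [-13, -18, -11, [-6, 0]]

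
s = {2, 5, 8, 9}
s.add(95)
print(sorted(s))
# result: [2, 5, 8, 9, 95]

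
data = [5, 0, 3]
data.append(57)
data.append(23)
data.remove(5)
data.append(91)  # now [0, 3, 57, 23, 91]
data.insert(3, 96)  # [0, 3, 57, 96, 23, 91]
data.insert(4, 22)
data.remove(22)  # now [0, 3, 57, 96, 23, 91]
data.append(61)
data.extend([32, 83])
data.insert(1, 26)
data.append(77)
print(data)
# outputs [0, 26, 3, 57, 96, 23, 91, 61, 32, 83, 77]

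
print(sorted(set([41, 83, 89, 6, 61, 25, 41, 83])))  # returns [6, 25, 41, 61, 83, 89]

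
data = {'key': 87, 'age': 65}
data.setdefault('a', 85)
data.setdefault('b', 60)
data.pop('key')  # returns 87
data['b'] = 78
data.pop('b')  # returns 78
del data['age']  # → {'a': 85}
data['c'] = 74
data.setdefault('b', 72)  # 72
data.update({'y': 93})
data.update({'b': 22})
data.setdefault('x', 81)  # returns 81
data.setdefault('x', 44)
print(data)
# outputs {'a': 85, 'c': 74, 'b': 22, 'y': 93, 'x': 81}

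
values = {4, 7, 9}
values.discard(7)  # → {4, 9}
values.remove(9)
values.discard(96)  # {4}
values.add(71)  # {4, 71}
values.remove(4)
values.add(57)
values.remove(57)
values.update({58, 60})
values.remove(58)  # {60, 71}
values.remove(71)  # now {60}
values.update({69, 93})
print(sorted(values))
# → [60, 69, 93]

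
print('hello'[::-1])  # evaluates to olleh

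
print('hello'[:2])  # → he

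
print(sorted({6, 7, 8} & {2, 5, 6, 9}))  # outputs [6]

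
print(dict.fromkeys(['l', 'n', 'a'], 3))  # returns {'l': 3, 'n': 3, 'a': 3}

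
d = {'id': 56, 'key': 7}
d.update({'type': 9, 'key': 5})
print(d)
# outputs {'id': 56, 'key': 5, 'type': 9}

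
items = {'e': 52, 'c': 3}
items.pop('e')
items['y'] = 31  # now {'c': 3, 'y': 31}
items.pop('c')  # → 3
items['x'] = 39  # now {'y': 31, 'x': 39}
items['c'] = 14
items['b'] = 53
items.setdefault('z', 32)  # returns 32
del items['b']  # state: {'y': 31, 'x': 39, 'c': 14, 'z': 32}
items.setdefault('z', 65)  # 32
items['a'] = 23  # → {'y': 31, 'x': 39, 'c': 14, 'z': 32, 'a': 23}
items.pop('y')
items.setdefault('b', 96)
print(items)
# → {'x': 39, 'c': 14, 'z': 32, 'a': 23, 'b': 96}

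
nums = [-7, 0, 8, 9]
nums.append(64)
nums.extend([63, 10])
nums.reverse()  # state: [10, 63, 64, 9, 8, 0, -7]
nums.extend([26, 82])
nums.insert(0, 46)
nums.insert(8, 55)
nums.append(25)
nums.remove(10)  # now [46, 63, 64, 9, 8, 0, -7, 55, 26, 82, 25]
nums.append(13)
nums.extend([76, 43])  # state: [46, 63, 64, 9, 8, 0, -7, 55, 26, 82, 25, 13, 76, 43]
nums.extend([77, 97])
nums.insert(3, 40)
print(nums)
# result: [46, 63, 64, 40, 9, 8, 0, -7, 55, 26, 82, 25, 13, 76, 43, 77, 97]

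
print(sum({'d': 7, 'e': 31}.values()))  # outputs 38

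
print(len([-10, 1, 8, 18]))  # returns 4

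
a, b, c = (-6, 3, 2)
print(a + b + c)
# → -1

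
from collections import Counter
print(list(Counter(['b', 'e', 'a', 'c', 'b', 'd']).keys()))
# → ['b', 'e', 'a', 'c', 'd']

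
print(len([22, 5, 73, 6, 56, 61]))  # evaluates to 6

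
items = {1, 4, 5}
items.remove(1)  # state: {4, 5}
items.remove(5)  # {4}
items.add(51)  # {4, 51}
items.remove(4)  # {51}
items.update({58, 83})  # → {51, 58, 83}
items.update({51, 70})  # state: {51, 58, 70, 83}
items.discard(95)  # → {51, 58, 70, 83}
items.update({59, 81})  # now {51, 58, 59, 70, 81, 83}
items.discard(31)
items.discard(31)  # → {51, 58, 59, 70, 81, 83}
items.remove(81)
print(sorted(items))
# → [51, 58, 59, 70, 83]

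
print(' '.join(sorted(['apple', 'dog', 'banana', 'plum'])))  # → apple banana dog plum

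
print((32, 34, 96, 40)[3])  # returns 40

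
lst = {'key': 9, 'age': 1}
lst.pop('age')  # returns 1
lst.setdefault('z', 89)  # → 89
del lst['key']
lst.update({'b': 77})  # {'z': 89, 'b': 77}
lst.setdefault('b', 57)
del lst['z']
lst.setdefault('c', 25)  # 25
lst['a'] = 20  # {'b': 77, 'c': 25, 'a': 20}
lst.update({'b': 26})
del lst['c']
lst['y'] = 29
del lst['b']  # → {'a': 20, 'y': 29}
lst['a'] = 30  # {'a': 30, 'y': 29}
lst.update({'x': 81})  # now {'a': 30, 'y': 29, 'x': 81}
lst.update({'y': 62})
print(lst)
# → {'a': 30, 'y': 62, 'x': 81}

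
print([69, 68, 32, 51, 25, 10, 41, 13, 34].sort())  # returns None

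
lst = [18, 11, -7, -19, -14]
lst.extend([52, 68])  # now [18, 11, -7, -19, -14, 52, 68]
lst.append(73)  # [18, 11, -7, -19, -14, 52, 68, 73]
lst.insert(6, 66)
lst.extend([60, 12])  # [18, 11, -7, -19, -14, 52, 66, 68, 73, 60, 12]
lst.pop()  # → 12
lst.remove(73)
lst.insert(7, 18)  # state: [18, 11, -7, -19, -14, 52, 66, 18, 68, 60]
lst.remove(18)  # [11, -7, -19, -14, 52, 66, 18, 68, 60]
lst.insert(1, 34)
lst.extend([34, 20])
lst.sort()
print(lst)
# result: [-19, -14, -7, 11, 18, 20, 34, 34, 52, 60, 66, 68]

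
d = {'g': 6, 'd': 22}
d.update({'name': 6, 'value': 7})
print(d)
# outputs {'g': 6, 'd': 22, 'name': 6, 'value': 7}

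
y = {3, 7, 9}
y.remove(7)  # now {3, 9}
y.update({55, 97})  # {3, 9, 55, 97}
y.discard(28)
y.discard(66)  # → {3, 9, 55, 97}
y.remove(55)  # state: {3, 9, 97}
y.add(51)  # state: {3, 9, 51, 97}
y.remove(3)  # {9, 51, 97}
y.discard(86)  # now {9, 51, 97}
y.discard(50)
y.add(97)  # {9, 51, 97}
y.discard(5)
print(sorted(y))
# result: [9, 51, 97]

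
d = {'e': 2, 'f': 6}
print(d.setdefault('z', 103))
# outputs 103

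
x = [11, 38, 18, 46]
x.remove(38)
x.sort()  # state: [11, 18, 46]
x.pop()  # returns 46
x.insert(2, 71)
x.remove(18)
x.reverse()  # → [71, 11]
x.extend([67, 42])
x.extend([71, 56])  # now [71, 11, 67, 42, 71, 56]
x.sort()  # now [11, 42, 56, 67, 71, 71]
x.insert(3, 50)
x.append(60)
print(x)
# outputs [11, 42, 56, 50, 67, 71, 71, 60]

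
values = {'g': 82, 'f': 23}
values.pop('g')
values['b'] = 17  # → {'f': 23, 'b': 17}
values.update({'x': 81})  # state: {'f': 23, 'b': 17, 'x': 81}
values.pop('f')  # 23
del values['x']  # {'b': 17}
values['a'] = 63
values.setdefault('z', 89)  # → 89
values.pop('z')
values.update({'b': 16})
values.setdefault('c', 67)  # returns 67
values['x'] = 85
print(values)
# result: {'b': 16, 'a': 63, 'c': 67, 'x': 85}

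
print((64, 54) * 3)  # (64, 54, 64, 54, 64, 54)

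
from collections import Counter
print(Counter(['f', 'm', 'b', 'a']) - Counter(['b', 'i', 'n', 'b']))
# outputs Counter({'f': 1, 'm': 1, 'a': 1})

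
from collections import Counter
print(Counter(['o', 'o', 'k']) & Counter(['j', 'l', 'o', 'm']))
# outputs Counter({'o': 1})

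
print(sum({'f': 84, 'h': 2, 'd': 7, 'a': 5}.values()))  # 98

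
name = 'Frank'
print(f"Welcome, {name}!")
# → Welcome, Frank!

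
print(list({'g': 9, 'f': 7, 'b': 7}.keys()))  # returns ['g', 'f', 'b']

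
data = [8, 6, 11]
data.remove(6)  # [8, 11]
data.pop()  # 11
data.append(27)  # [8, 27]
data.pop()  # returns 27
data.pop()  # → 8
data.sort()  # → []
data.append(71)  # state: [71]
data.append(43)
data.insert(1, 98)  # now [71, 98, 43]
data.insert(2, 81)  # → [71, 98, 81, 43]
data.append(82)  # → [71, 98, 81, 43, 82]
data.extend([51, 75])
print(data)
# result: [71, 98, 81, 43, 82, 51, 75]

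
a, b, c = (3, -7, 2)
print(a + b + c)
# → -2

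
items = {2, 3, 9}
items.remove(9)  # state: {2, 3}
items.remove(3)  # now {2}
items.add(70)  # {2, 70}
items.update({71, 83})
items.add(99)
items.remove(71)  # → {2, 70, 83, 99}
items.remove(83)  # {2, 70, 99}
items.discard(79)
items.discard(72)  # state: {2, 70, 99}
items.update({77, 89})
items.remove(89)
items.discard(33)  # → {2, 70, 77, 99}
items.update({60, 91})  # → {2, 60, 70, 77, 91, 99}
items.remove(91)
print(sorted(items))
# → [2, 60, 70, 77, 99]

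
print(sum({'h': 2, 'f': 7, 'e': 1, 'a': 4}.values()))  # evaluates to 14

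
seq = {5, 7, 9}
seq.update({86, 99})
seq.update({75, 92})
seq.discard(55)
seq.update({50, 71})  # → {5, 7, 9, 50, 71, 75, 86, 92, 99}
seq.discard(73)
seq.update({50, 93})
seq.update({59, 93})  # {5, 7, 9, 50, 59, 71, 75, 86, 92, 93, 99}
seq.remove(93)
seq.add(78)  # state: {5, 7, 9, 50, 59, 71, 75, 78, 86, 92, 99}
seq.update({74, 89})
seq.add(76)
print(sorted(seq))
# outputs [5, 7, 9, 50, 59, 71, 74, 75, 76, 78, 86, 89, 92, 99]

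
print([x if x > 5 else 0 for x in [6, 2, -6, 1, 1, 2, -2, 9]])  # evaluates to [6, 0, 0, 0, 0, 0, 0, 9]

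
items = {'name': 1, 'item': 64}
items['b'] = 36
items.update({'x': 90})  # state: {'name': 1, 'item': 64, 'b': 36, 'x': 90}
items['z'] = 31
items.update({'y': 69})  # {'name': 1, 'item': 64, 'b': 36, 'x': 90, 'z': 31, 'y': 69}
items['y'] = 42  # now {'name': 1, 'item': 64, 'b': 36, 'x': 90, 'z': 31, 'y': 42}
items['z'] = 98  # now {'name': 1, 'item': 64, 'b': 36, 'x': 90, 'z': 98, 'y': 42}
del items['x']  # {'name': 1, 'item': 64, 'b': 36, 'z': 98, 'y': 42}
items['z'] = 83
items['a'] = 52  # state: {'name': 1, 'item': 64, 'b': 36, 'z': 83, 'y': 42, 'a': 52}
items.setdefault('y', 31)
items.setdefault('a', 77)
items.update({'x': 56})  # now {'name': 1, 'item': 64, 'b': 36, 'z': 83, 'y': 42, 'a': 52, 'x': 56}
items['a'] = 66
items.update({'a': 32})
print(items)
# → {'name': 1, 'item': 64, 'b': 36, 'z': 83, 'y': 42, 'a': 32, 'x': 56}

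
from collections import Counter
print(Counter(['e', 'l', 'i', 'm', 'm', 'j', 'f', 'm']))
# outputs Counter({'m': 3, 'e': 1, 'l': 1, 'i': 1, 'j': 1, 'f': 1})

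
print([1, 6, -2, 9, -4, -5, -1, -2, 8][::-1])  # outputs [8, -2, -1, -5, -4, 9, -2, 6, 1]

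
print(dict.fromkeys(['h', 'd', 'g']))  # {'h': None, 'd': None, 'g': None}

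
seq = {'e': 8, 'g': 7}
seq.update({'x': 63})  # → {'e': 8, 'g': 7, 'x': 63}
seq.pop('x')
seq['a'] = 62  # {'e': 8, 'g': 7, 'a': 62}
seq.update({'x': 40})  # {'e': 8, 'g': 7, 'a': 62, 'x': 40}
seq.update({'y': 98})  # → {'e': 8, 'g': 7, 'a': 62, 'x': 40, 'y': 98}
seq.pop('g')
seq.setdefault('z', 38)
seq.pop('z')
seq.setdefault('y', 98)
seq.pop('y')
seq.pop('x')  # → 40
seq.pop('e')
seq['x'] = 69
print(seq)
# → {'a': 62, 'x': 69}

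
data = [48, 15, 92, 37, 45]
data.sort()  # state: [15, 37, 45, 48, 92]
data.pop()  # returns 92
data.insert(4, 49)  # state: [15, 37, 45, 48, 49]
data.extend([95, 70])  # [15, 37, 45, 48, 49, 95, 70]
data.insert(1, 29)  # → [15, 29, 37, 45, 48, 49, 95, 70]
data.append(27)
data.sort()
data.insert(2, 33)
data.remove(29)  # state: [15, 27, 33, 37, 45, 48, 49, 70, 95]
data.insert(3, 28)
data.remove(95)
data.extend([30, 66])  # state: [15, 27, 33, 28, 37, 45, 48, 49, 70, 30, 66]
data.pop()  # 66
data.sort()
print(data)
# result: [15, 27, 28, 30, 33, 37, 45, 48, 49, 70]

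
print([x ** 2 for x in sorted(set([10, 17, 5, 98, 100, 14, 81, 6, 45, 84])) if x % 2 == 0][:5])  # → [36, 100, 196, 7056, 9604]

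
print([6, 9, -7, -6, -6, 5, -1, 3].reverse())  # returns None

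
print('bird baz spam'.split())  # ['bird', 'baz', 'spam']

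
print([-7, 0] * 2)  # [-7, 0, -7, 0]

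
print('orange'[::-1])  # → egnaro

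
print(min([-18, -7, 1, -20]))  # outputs -20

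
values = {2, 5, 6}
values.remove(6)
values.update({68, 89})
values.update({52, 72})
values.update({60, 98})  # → {2, 5, 52, 60, 68, 72, 89, 98}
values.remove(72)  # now {2, 5, 52, 60, 68, 89, 98}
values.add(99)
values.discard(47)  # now {2, 5, 52, 60, 68, 89, 98, 99}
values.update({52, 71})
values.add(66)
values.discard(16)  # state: {2, 5, 52, 60, 66, 68, 71, 89, 98, 99}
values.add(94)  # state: {2, 5, 52, 60, 66, 68, 71, 89, 94, 98, 99}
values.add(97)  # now {2, 5, 52, 60, 66, 68, 71, 89, 94, 97, 98, 99}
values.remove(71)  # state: {2, 5, 52, 60, 66, 68, 89, 94, 97, 98, 99}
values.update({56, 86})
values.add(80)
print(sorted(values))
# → [2, 5, 52, 56, 60, 66, 68, 80, 86, 89, 94, 97, 98, 99]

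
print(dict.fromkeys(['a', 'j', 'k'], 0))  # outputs {'a': 0, 'j': 0, 'k': 0}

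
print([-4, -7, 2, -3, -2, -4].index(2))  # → 2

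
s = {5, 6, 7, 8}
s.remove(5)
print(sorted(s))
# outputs [6, 7, 8]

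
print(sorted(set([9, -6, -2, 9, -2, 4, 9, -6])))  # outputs [-6, -2, 4, 9]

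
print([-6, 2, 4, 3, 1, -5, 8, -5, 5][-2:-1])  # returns [-5]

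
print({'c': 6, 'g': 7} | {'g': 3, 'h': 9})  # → {'c': 6, 'g': 3, 'h': 9}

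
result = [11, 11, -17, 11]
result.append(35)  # [11, 11, -17, 11, 35]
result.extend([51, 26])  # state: [11, 11, -17, 11, 35, 51, 26]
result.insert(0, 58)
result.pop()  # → 26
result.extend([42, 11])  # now [58, 11, 11, -17, 11, 35, 51, 42, 11]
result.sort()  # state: [-17, 11, 11, 11, 11, 35, 42, 51, 58]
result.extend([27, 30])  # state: [-17, 11, 11, 11, 11, 35, 42, 51, 58, 27, 30]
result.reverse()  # [30, 27, 58, 51, 42, 35, 11, 11, 11, 11, -17]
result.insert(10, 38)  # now [30, 27, 58, 51, 42, 35, 11, 11, 11, 11, 38, -17]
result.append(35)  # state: [30, 27, 58, 51, 42, 35, 11, 11, 11, 11, 38, -17, 35]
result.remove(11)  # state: [30, 27, 58, 51, 42, 35, 11, 11, 11, 38, -17, 35]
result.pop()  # 35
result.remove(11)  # [30, 27, 58, 51, 42, 35, 11, 11, 38, -17]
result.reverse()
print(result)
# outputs [-17, 38, 11, 11, 35, 42, 51, 58, 27, 30]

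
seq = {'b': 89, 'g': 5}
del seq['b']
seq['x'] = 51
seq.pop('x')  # 51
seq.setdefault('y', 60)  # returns 60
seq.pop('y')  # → 60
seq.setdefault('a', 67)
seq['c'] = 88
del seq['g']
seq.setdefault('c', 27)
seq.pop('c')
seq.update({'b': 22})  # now {'a': 67, 'b': 22}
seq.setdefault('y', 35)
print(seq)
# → {'a': 67, 'b': 22, 'y': 35}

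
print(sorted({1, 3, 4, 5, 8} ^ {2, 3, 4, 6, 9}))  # [1, 2, 5, 6, 8, 9]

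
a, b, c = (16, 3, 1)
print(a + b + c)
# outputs 20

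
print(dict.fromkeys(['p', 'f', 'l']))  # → {'p': None, 'f': None, 'l': None}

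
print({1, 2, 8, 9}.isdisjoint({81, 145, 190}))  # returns True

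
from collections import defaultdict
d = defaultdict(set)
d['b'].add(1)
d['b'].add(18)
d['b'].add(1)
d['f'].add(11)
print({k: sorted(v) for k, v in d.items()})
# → {'b': [1, 18], 'f': [11]}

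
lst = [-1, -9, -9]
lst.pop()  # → -9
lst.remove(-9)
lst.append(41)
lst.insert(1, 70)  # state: [-1, 70, 41]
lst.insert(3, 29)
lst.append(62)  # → [-1, 70, 41, 29, 62]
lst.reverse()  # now [62, 29, 41, 70, -1]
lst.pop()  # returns -1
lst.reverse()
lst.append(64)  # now [70, 41, 29, 62, 64]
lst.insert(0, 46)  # [46, 70, 41, 29, 62, 64]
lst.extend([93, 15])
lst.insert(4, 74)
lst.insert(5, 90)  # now [46, 70, 41, 29, 74, 90, 62, 64, 93, 15]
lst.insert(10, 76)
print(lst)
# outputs [46, 70, 41, 29, 74, 90, 62, 64, 93, 15, 76]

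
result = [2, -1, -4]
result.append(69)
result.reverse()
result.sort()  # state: [-4, -1, 2, 69]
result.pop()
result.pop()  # 2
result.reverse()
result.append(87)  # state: [-1, -4, 87]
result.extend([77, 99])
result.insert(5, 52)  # [-1, -4, 87, 77, 99, 52]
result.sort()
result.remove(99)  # [-4, -1, 52, 77, 87]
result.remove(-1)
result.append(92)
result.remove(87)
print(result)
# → [-4, 52, 77, 92]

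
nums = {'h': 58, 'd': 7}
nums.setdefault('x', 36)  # 36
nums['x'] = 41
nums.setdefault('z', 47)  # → 47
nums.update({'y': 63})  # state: {'h': 58, 'd': 7, 'x': 41, 'z': 47, 'y': 63}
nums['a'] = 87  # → {'h': 58, 'd': 7, 'x': 41, 'z': 47, 'y': 63, 'a': 87}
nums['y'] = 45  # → {'h': 58, 'd': 7, 'x': 41, 'z': 47, 'y': 45, 'a': 87}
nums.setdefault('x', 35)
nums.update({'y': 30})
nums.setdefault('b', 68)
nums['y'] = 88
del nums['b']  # {'h': 58, 'd': 7, 'x': 41, 'z': 47, 'y': 88, 'a': 87}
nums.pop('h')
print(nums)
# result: {'d': 7, 'x': 41, 'z': 47, 'y': 88, 'a': 87}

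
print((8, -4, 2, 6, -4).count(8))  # 1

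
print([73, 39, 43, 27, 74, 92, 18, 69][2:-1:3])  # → [43, 92]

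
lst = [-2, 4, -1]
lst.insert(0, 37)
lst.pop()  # -1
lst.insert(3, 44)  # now [37, -2, 4, 44]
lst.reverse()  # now [44, 4, -2, 37]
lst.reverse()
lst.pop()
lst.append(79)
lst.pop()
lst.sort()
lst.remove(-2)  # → [4, 37]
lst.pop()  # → 37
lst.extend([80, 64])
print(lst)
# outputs [4, 80, 64]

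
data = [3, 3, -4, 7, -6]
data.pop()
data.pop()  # 7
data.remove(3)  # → [3, -4]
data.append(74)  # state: [3, -4, 74]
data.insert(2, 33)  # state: [3, -4, 33, 74]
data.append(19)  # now [3, -4, 33, 74, 19]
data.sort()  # [-4, 3, 19, 33, 74]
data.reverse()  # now [74, 33, 19, 3, -4]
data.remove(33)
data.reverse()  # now [-4, 3, 19, 74]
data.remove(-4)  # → [3, 19, 74]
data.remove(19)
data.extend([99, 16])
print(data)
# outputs [3, 74, 99, 16]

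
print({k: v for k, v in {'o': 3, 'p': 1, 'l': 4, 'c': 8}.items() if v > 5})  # {'c': 8}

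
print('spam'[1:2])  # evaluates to p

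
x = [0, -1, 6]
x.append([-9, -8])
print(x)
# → [0, -1, 6, [-9, -8]]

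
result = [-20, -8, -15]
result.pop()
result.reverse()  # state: [-8, -20]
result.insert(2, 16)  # [-8, -20, 16]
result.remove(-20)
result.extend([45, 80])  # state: [-8, 16, 45, 80]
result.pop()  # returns 80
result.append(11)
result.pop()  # 11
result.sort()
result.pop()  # 45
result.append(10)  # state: [-8, 16, 10]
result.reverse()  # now [10, 16, -8]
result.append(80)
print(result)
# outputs [10, 16, -8, 80]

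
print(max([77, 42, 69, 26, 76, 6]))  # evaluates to 77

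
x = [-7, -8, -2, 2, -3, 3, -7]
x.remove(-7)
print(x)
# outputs [-8, -2, 2, -3, 3, -7]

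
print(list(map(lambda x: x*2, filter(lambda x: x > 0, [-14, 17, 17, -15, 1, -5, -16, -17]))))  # [34, 34, 2]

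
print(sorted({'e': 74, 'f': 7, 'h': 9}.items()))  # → [('e', 74), ('f', 7), ('h', 9)]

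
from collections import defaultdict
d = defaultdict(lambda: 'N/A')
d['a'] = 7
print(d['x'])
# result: N/A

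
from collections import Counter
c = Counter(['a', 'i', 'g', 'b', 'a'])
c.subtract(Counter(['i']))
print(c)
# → Counter({'a': 2, 'g': 1, 'b': 1, 'i': 0})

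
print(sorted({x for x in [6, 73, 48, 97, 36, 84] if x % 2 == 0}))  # [6, 36, 48, 84]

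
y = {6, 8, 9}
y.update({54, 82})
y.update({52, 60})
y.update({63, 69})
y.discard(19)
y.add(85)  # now {6, 8, 9, 52, 54, 60, 63, 69, 82, 85}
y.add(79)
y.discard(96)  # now {6, 8, 9, 52, 54, 60, 63, 69, 79, 82, 85}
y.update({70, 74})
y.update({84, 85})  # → {6, 8, 9, 52, 54, 60, 63, 69, 70, 74, 79, 82, 84, 85}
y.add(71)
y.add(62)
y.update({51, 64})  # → {6, 8, 9, 51, 52, 54, 60, 62, 63, 64, 69, 70, 71, 74, 79, 82, 84, 85}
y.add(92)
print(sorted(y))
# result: [6, 8, 9, 51, 52, 54, 60, 62, 63, 64, 69, 70, 71, 74, 79, 82, 84, 85, 92]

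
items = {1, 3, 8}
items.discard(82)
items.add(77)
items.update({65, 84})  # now {1, 3, 8, 65, 77, 84}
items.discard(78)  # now {1, 3, 8, 65, 77, 84}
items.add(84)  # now {1, 3, 8, 65, 77, 84}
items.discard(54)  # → {1, 3, 8, 65, 77, 84}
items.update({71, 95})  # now {1, 3, 8, 65, 71, 77, 84, 95}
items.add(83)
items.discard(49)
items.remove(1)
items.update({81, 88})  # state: {3, 8, 65, 71, 77, 81, 83, 84, 88, 95}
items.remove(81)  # {3, 8, 65, 71, 77, 83, 84, 88, 95}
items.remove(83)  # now {3, 8, 65, 71, 77, 84, 88, 95}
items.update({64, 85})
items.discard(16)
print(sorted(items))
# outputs [3, 8, 64, 65, 71, 77, 84, 85, 88, 95]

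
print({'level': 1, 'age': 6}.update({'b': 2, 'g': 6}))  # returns None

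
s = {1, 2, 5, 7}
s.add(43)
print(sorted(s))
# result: [1, 2, 5, 7, 43]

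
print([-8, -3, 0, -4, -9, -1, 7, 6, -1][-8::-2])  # [-3]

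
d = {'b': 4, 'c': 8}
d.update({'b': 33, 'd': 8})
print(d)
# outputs {'b': 33, 'c': 8, 'd': 8}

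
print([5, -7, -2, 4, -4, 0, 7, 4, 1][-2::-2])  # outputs [4, 0, 4, -7]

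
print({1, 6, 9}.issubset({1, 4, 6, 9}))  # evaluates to True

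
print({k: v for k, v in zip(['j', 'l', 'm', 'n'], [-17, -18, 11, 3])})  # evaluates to {'j': -17, 'l': -18, 'm': 11, 'n': 3}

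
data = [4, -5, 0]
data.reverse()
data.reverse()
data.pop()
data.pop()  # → -5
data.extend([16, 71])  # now [4, 16, 71]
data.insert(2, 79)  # [4, 16, 79, 71]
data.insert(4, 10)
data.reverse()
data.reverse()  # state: [4, 16, 79, 71, 10]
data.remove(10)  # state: [4, 16, 79, 71]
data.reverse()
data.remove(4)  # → [71, 79, 16]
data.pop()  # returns 16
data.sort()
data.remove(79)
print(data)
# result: [71]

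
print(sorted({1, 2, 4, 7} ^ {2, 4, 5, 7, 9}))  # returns [1, 5, 9]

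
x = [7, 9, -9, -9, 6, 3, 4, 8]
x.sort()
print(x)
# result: [-9, -9, 3, 4, 6, 7, 8, 9]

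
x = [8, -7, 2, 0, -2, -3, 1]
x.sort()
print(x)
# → [-7, -3, -2, 0, 1, 2, 8]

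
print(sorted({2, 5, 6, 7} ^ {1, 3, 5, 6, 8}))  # [1, 2, 3, 7, 8]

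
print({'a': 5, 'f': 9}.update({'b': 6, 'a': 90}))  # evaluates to None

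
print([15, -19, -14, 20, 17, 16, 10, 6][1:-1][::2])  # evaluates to [-19, 20, 16]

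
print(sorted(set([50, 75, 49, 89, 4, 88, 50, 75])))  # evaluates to [4, 49, 50, 75, 88, 89]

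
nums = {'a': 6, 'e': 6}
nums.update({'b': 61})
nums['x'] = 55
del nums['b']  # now {'a': 6, 'e': 6, 'x': 55}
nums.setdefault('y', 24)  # 24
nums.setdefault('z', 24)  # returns 24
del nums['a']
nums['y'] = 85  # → {'e': 6, 'x': 55, 'y': 85, 'z': 24}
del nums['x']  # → {'e': 6, 'y': 85, 'z': 24}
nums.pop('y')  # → 85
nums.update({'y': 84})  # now {'e': 6, 'z': 24, 'y': 84}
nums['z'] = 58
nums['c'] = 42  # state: {'e': 6, 'z': 58, 'y': 84, 'c': 42}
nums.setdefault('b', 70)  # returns 70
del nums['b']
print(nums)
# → {'e': 6, 'z': 58, 'y': 84, 'c': 42}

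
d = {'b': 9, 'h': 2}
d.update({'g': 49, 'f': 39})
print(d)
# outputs {'b': 9, 'h': 2, 'g': 49, 'f': 39}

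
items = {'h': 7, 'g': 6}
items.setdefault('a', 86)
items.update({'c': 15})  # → {'h': 7, 'g': 6, 'a': 86, 'c': 15}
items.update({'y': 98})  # {'h': 7, 'g': 6, 'a': 86, 'c': 15, 'y': 98}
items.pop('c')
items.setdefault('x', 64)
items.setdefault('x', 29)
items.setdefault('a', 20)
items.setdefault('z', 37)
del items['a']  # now {'h': 7, 'g': 6, 'y': 98, 'x': 64, 'z': 37}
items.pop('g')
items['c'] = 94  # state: {'h': 7, 'y': 98, 'x': 64, 'z': 37, 'c': 94}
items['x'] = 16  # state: {'h': 7, 'y': 98, 'x': 16, 'z': 37, 'c': 94}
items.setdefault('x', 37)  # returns 16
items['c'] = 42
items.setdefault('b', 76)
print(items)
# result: {'h': 7, 'y': 98, 'x': 16, 'z': 37, 'c': 42, 'b': 76}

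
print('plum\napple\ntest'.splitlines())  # ['plum', 'apple', 'test']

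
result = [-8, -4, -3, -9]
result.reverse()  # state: [-9, -3, -4, -8]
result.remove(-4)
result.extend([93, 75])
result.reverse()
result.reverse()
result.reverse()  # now [75, 93, -8, -3, -9]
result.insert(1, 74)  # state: [75, 74, 93, -8, -3, -9]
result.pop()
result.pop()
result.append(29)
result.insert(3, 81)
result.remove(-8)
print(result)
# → [75, 74, 93, 81, 29]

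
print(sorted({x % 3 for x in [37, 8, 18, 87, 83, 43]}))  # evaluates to [0, 1, 2]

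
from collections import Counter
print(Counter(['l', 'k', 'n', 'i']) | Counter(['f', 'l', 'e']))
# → Counter({'l': 1, 'k': 1, 'n': 1, 'i': 1, 'f': 1, 'e': 1})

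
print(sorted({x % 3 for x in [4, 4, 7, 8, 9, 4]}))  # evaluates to [0, 1, 2]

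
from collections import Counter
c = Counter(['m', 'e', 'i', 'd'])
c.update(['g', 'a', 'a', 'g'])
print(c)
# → Counter({'g': 2, 'a': 2, 'm': 1, 'e': 1, 'i': 1, 'd': 1})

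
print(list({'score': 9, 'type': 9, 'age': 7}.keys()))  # ['score', 'type', 'age']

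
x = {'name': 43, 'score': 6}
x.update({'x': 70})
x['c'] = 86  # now {'name': 43, 'score': 6, 'x': 70, 'c': 86}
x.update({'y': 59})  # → {'name': 43, 'score': 6, 'x': 70, 'c': 86, 'y': 59}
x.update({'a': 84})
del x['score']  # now {'name': 43, 'x': 70, 'c': 86, 'y': 59, 'a': 84}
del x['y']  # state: {'name': 43, 'x': 70, 'c': 86, 'a': 84}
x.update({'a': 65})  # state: {'name': 43, 'x': 70, 'c': 86, 'a': 65}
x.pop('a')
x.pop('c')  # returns 86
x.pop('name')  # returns 43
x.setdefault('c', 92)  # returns 92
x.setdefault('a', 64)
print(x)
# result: {'x': 70, 'c': 92, 'a': 64}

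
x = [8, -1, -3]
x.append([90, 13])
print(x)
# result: [8, -1, -3, [90, 13]]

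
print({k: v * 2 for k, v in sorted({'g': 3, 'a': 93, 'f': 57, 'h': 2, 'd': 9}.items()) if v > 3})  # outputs {'a': 186, 'd': 18, 'f': 114}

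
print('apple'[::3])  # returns al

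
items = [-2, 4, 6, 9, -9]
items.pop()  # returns -9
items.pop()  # 9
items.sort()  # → [-2, 4, 6]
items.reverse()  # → [6, 4, -2]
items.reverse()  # [-2, 4, 6]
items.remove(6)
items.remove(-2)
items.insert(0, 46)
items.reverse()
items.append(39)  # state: [4, 46, 39]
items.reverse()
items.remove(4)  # [39, 46]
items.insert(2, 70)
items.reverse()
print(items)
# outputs [70, 46, 39]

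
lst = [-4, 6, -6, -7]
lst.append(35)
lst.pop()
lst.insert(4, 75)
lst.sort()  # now [-7, -6, -4, 6, 75]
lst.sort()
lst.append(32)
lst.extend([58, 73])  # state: [-7, -6, -4, 6, 75, 32, 58, 73]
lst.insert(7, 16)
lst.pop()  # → 73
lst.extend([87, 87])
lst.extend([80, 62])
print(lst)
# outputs [-7, -6, -4, 6, 75, 32, 58, 16, 87, 87, 80, 62]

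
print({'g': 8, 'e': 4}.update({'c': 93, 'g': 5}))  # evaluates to None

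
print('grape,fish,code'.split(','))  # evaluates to ['grape', 'fish', 'code']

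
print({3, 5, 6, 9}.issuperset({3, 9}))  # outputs True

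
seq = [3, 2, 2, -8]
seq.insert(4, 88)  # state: [3, 2, 2, -8, 88]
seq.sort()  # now [-8, 2, 2, 3, 88]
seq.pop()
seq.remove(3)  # [-8, 2, 2]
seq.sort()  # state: [-8, 2, 2]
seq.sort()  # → [-8, 2, 2]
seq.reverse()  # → [2, 2, -8]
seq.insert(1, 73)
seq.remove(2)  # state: [73, 2, -8]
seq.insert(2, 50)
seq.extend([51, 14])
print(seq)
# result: [73, 2, 50, -8, 51, 14]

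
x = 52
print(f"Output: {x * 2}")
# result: Output: 104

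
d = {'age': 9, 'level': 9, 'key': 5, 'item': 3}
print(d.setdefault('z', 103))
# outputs 103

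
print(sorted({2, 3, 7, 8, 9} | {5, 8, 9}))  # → [2, 3, 5, 7, 8, 9]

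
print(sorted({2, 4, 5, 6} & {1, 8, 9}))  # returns []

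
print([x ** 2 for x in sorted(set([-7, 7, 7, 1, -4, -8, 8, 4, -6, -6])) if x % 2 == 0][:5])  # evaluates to [64, 36, 16, 16, 64]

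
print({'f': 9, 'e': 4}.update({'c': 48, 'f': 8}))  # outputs None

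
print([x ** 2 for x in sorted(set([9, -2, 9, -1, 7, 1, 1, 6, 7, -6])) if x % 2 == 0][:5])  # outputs [36, 4, 36]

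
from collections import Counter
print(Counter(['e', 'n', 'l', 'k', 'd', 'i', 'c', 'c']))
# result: Counter({'c': 2, 'e': 1, 'n': 1, 'l': 1, 'k': 1, 'd': 1, 'i': 1})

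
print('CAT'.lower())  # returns cat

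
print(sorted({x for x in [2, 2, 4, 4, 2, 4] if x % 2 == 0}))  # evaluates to [2, 4]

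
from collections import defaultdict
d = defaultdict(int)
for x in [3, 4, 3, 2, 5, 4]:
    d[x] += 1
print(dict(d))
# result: {3: 2, 4: 2, 2: 1, 5: 1}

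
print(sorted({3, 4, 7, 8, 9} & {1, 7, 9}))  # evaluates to [7, 9]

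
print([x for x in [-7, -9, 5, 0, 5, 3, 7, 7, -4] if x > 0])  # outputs [5, 5, 3, 7, 7]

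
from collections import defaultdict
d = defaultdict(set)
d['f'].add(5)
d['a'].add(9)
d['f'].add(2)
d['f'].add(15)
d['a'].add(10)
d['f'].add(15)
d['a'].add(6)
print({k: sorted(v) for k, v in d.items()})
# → {'f': [2, 5, 15], 'a': [6, 9, 10]}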